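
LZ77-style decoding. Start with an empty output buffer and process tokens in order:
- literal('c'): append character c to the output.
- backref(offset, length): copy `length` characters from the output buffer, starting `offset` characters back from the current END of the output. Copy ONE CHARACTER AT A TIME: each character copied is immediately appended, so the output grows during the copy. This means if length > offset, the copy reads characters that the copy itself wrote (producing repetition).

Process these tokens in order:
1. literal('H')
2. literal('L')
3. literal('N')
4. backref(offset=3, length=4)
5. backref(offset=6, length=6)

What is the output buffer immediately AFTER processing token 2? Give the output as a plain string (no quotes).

Token 1: literal('H'). Output: "H"
Token 2: literal('L'). Output: "HL"

Answer: HL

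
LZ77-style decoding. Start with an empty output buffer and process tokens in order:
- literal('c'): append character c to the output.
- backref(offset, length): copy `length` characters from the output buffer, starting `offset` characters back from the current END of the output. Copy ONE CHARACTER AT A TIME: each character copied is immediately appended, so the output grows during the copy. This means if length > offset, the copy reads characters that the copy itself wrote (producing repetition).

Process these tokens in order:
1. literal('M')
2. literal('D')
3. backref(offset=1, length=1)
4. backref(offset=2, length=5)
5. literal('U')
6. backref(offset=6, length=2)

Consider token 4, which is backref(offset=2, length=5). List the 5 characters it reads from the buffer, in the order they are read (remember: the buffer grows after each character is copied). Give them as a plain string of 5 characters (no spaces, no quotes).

Answer: DDDDD

Derivation:
Token 1: literal('M'). Output: "M"
Token 2: literal('D'). Output: "MD"
Token 3: backref(off=1, len=1). Copied 'D' from pos 1. Output: "MDD"
Token 4: backref(off=2, len=5). Buffer before: "MDD" (len 3)
  byte 1: read out[1]='D', append. Buffer now: "MDDD"
  byte 2: read out[2]='D', append. Buffer now: "MDDDD"
  byte 3: read out[3]='D', append. Buffer now: "MDDDDD"
  byte 4: read out[4]='D', append. Buffer now: "MDDDDDD"
  byte 5: read out[5]='D', append. Buffer now: "MDDDDDDD"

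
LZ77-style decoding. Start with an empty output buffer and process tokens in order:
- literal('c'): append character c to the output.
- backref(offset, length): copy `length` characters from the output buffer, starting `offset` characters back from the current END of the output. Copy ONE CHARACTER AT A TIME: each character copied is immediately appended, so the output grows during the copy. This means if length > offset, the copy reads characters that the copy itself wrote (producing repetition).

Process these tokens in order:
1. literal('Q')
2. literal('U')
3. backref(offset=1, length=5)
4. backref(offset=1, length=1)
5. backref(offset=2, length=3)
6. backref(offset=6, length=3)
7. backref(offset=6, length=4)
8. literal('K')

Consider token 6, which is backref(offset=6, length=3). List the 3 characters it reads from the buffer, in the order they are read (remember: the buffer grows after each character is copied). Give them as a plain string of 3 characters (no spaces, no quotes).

Answer: UUU

Derivation:
Token 1: literal('Q'). Output: "Q"
Token 2: literal('U'). Output: "QU"
Token 3: backref(off=1, len=5) (overlapping!). Copied 'UUUUU' from pos 1. Output: "QUUUUUU"
Token 4: backref(off=1, len=1). Copied 'U' from pos 6. Output: "QUUUUUUU"
Token 5: backref(off=2, len=3) (overlapping!). Copied 'UUU' from pos 6. Output: "QUUUUUUUUUU"
Token 6: backref(off=6, len=3). Buffer before: "QUUUUUUUUUU" (len 11)
  byte 1: read out[5]='U', append. Buffer now: "QUUUUUUUUUUU"
  byte 2: read out[6]='U', append. Buffer now: "QUUUUUUUUUUUU"
  byte 3: read out[7]='U', append. Buffer now: "QUUUUUUUUUUUUU"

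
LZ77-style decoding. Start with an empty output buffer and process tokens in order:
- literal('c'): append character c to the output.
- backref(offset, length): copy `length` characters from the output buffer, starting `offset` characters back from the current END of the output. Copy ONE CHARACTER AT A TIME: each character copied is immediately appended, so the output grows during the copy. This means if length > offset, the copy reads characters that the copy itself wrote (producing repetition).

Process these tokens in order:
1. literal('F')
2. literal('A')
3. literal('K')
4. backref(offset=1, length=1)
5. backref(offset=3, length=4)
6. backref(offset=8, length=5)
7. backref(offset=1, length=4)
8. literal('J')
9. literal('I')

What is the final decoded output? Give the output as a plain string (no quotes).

Answer: FAKKAKKAFAKKAAAAAJI

Derivation:
Token 1: literal('F'). Output: "F"
Token 2: literal('A'). Output: "FA"
Token 3: literal('K'). Output: "FAK"
Token 4: backref(off=1, len=1). Copied 'K' from pos 2. Output: "FAKK"
Token 5: backref(off=3, len=4) (overlapping!). Copied 'AKKA' from pos 1. Output: "FAKKAKKA"
Token 6: backref(off=8, len=5). Copied 'FAKKA' from pos 0. Output: "FAKKAKKAFAKKA"
Token 7: backref(off=1, len=4) (overlapping!). Copied 'AAAA' from pos 12. Output: "FAKKAKKAFAKKAAAAA"
Token 8: literal('J'). Output: "FAKKAKKAFAKKAAAAAJ"
Token 9: literal('I'). Output: "FAKKAKKAFAKKAAAAAJI"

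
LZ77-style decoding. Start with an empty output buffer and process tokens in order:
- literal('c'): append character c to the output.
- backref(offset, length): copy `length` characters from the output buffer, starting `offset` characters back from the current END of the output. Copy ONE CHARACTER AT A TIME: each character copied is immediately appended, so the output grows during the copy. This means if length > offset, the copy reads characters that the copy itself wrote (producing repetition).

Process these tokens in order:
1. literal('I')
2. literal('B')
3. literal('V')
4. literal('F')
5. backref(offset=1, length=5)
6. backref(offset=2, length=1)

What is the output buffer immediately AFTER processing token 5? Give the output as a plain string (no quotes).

Answer: IBVFFFFFF

Derivation:
Token 1: literal('I'). Output: "I"
Token 2: literal('B'). Output: "IB"
Token 3: literal('V'). Output: "IBV"
Token 4: literal('F'). Output: "IBVF"
Token 5: backref(off=1, len=5) (overlapping!). Copied 'FFFFF' from pos 3. Output: "IBVFFFFFF"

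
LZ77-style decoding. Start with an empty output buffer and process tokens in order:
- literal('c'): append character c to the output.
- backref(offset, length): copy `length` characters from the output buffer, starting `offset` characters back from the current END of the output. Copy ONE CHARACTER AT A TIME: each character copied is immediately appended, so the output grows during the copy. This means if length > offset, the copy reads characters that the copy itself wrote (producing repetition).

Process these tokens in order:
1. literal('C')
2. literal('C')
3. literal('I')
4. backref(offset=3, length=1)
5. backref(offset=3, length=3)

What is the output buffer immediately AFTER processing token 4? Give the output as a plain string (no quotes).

Token 1: literal('C'). Output: "C"
Token 2: literal('C'). Output: "CC"
Token 3: literal('I'). Output: "CCI"
Token 4: backref(off=3, len=1). Copied 'C' from pos 0. Output: "CCIC"

Answer: CCIC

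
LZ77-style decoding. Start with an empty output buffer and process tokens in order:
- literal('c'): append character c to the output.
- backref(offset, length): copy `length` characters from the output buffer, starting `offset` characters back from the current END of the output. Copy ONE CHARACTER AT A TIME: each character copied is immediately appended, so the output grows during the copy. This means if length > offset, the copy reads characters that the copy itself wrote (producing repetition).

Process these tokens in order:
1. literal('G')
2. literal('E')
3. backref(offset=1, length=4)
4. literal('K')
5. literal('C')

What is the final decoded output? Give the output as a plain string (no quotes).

Answer: GEEEEEKC

Derivation:
Token 1: literal('G'). Output: "G"
Token 2: literal('E'). Output: "GE"
Token 3: backref(off=1, len=4) (overlapping!). Copied 'EEEE' from pos 1. Output: "GEEEEE"
Token 4: literal('K'). Output: "GEEEEEK"
Token 5: literal('C'). Output: "GEEEEEKC"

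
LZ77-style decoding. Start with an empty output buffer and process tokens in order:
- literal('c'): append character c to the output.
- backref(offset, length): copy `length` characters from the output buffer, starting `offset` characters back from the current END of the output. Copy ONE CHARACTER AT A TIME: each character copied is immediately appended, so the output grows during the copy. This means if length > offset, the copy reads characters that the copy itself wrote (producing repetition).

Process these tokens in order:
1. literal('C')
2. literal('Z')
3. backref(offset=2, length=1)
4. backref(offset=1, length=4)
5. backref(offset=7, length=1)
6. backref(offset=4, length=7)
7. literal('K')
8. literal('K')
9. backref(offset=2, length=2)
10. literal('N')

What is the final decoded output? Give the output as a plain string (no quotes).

Answer: CZCCCCCCCCCCCCCKKKKN

Derivation:
Token 1: literal('C'). Output: "C"
Token 2: literal('Z'). Output: "CZ"
Token 3: backref(off=2, len=1). Copied 'C' from pos 0. Output: "CZC"
Token 4: backref(off=1, len=4) (overlapping!). Copied 'CCCC' from pos 2. Output: "CZCCCCC"
Token 5: backref(off=7, len=1). Copied 'C' from pos 0. Output: "CZCCCCCC"
Token 6: backref(off=4, len=7) (overlapping!). Copied 'CCCCCCC' from pos 4. Output: "CZCCCCCCCCCCCCC"
Token 7: literal('K'). Output: "CZCCCCCCCCCCCCCK"
Token 8: literal('K'). Output: "CZCCCCCCCCCCCCCKK"
Token 9: backref(off=2, len=2). Copied 'KK' from pos 15. Output: "CZCCCCCCCCCCCCCKKKK"
Token 10: literal('N'). Output: "CZCCCCCCCCCCCCCKKKKN"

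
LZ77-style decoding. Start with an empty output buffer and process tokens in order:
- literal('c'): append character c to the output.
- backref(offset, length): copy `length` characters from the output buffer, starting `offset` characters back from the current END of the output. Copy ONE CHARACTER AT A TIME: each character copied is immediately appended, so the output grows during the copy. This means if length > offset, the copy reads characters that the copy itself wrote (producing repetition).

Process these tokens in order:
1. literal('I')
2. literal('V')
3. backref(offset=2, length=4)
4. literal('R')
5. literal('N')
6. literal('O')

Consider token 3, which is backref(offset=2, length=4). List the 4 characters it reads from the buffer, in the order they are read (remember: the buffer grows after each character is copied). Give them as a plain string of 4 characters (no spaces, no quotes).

Token 1: literal('I'). Output: "I"
Token 2: literal('V'). Output: "IV"
Token 3: backref(off=2, len=4). Buffer before: "IV" (len 2)
  byte 1: read out[0]='I', append. Buffer now: "IVI"
  byte 2: read out[1]='V', append. Buffer now: "IVIV"
  byte 3: read out[2]='I', append. Buffer now: "IVIVI"
  byte 4: read out[3]='V', append. Buffer now: "IVIVIV"

Answer: IVIV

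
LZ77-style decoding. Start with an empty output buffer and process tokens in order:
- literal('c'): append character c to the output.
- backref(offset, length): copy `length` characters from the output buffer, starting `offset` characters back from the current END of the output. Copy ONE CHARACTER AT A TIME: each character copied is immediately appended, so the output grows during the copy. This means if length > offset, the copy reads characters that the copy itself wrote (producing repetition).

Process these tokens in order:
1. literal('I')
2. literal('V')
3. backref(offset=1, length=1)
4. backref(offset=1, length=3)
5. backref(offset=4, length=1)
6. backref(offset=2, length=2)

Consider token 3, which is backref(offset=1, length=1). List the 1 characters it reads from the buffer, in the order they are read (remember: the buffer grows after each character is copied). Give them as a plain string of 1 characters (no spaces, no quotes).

Token 1: literal('I'). Output: "I"
Token 2: literal('V'). Output: "IV"
Token 3: backref(off=1, len=1). Buffer before: "IV" (len 2)
  byte 1: read out[1]='V', append. Buffer now: "IVV"

Answer: V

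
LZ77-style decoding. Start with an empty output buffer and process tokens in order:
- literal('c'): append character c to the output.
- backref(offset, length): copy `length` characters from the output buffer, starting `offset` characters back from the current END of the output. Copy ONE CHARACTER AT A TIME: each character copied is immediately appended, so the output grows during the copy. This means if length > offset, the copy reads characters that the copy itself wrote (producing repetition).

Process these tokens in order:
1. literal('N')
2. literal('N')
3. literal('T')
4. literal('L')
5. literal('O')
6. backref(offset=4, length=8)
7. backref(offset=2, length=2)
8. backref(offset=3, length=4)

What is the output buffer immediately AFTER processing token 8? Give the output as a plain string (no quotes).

Token 1: literal('N'). Output: "N"
Token 2: literal('N'). Output: "NN"
Token 3: literal('T'). Output: "NNT"
Token 4: literal('L'). Output: "NNTL"
Token 5: literal('O'). Output: "NNTLO"
Token 6: backref(off=4, len=8) (overlapping!). Copied 'NTLONTLO' from pos 1. Output: "NNTLONTLONTLO"
Token 7: backref(off=2, len=2). Copied 'LO' from pos 11. Output: "NNTLONTLONTLOLO"
Token 8: backref(off=3, len=4) (overlapping!). Copied 'OLOO' from pos 12. Output: "NNTLONTLONTLOLOOLOO"

Answer: NNTLONTLONTLOLOOLOO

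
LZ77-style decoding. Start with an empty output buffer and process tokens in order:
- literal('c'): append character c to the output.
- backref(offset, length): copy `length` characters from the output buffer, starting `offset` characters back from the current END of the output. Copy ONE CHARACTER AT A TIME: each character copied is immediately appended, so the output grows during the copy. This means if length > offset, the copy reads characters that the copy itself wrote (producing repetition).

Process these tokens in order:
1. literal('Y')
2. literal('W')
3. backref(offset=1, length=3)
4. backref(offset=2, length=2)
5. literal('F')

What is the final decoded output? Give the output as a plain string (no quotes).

Token 1: literal('Y'). Output: "Y"
Token 2: literal('W'). Output: "YW"
Token 3: backref(off=1, len=3) (overlapping!). Copied 'WWW' from pos 1. Output: "YWWWW"
Token 4: backref(off=2, len=2). Copied 'WW' from pos 3. Output: "YWWWWWW"
Token 5: literal('F'). Output: "YWWWWWWF"

Answer: YWWWWWWF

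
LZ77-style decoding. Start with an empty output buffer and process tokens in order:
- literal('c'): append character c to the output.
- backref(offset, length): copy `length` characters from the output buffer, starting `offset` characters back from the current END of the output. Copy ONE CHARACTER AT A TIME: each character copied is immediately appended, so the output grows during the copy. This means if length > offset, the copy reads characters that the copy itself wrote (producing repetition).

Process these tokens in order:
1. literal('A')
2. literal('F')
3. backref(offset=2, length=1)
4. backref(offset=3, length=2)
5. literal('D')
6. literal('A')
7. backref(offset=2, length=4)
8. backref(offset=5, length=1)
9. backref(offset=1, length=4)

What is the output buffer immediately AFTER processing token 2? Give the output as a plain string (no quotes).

Answer: AF

Derivation:
Token 1: literal('A'). Output: "A"
Token 2: literal('F'). Output: "AF"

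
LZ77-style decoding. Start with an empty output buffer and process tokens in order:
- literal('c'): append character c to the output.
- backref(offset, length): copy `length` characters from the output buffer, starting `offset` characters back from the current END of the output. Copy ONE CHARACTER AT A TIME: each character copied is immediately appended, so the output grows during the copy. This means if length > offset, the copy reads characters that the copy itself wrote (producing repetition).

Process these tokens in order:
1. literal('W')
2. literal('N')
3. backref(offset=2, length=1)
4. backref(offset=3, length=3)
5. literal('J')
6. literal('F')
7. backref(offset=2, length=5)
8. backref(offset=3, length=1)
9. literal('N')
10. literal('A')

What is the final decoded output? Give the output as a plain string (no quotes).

Answer: WNWWNWJFJFJFJJNA

Derivation:
Token 1: literal('W'). Output: "W"
Token 2: literal('N'). Output: "WN"
Token 3: backref(off=2, len=1). Copied 'W' from pos 0. Output: "WNW"
Token 4: backref(off=3, len=3). Copied 'WNW' from pos 0. Output: "WNWWNW"
Token 5: literal('J'). Output: "WNWWNWJ"
Token 6: literal('F'). Output: "WNWWNWJF"
Token 7: backref(off=2, len=5) (overlapping!). Copied 'JFJFJ' from pos 6. Output: "WNWWNWJFJFJFJ"
Token 8: backref(off=3, len=1). Copied 'J' from pos 10. Output: "WNWWNWJFJFJFJJ"
Token 9: literal('N'). Output: "WNWWNWJFJFJFJJN"
Token 10: literal('A'). Output: "WNWWNWJFJFJFJJNA"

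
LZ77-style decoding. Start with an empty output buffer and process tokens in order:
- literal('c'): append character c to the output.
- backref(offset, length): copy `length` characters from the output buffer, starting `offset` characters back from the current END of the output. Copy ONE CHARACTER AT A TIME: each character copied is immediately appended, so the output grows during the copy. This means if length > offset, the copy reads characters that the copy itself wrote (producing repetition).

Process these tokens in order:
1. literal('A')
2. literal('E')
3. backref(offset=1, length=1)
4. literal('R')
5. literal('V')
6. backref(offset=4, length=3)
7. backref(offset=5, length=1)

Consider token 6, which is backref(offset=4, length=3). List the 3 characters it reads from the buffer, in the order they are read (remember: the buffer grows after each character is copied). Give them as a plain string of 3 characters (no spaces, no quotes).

Answer: EER

Derivation:
Token 1: literal('A'). Output: "A"
Token 2: literal('E'). Output: "AE"
Token 3: backref(off=1, len=1). Copied 'E' from pos 1. Output: "AEE"
Token 4: literal('R'). Output: "AEER"
Token 5: literal('V'). Output: "AEERV"
Token 6: backref(off=4, len=3). Buffer before: "AEERV" (len 5)
  byte 1: read out[1]='E', append. Buffer now: "AEERVE"
  byte 2: read out[2]='E', append. Buffer now: "AEERVEE"
  byte 3: read out[3]='R', append. Buffer now: "AEERVEER"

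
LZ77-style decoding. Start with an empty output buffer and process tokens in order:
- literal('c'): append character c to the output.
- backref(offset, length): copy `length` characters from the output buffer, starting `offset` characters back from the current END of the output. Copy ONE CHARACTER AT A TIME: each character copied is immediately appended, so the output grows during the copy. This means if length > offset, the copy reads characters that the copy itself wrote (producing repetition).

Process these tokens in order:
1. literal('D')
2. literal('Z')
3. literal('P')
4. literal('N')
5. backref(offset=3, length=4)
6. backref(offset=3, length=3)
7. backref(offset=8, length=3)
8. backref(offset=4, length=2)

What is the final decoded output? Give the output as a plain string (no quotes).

Answer: DZPNZPNZPNZNZPZN

Derivation:
Token 1: literal('D'). Output: "D"
Token 2: literal('Z'). Output: "DZ"
Token 3: literal('P'). Output: "DZP"
Token 4: literal('N'). Output: "DZPN"
Token 5: backref(off=3, len=4) (overlapping!). Copied 'ZPNZ' from pos 1. Output: "DZPNZPNZ"
Token 6: backref(off=3, len=3). Copied 'PNZ' from pos 5. Output: "DZPNZPNZPNZ"
Token 7: backref(off=8, len=3). Copied 'NZP' from pos 3. Output: "DZPNZPNZPNZNZP"
Token 8: backref(off=4, len=2). Copied 'ZN' from pos 10. Output: "DZPNZPNZPNZNZPZN"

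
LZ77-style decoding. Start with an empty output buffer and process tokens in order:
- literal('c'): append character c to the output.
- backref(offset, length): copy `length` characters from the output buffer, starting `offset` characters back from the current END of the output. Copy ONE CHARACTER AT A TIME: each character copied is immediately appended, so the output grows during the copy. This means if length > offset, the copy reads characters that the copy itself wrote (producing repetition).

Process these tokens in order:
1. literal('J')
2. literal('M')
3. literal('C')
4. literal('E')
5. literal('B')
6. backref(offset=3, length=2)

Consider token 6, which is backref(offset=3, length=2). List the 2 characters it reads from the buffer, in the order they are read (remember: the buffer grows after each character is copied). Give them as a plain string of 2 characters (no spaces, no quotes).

Token 1: literal('J'). Output: "J"
Token 2: literal('M'). Output: "JM"
Token 3: literal('C'). Output: "JMC"
Token 4: literal('E'). Output: "JMCE"
Token 5: literal('B'). Output: "JMCEB"
Token 6: backref(off=3, len=2). Buffer before: "JMCEB" (len 5)
  byte 1: read out[2]='C', append. Buffer now: "JMCEBC"
  byte 2: read out[3]='E', append. Buffer now: "JMCEBCE"

Answer: CE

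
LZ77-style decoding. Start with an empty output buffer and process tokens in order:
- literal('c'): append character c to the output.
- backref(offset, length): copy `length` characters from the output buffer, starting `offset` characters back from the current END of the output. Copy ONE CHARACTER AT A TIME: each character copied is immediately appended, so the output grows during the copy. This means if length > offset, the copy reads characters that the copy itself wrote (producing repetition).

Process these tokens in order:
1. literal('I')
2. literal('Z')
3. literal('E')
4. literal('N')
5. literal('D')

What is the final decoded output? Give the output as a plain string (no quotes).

Token 1: literal('I'). Output: "I"
Token 2: literal('Z'). Output: "IZ"
Token 3: literal('E'). Output: "IZE"
Token 4: literal('N'). Output: "IZEN"
Token 5: literal('D'). Output: "IZEND"

Answer: IZEND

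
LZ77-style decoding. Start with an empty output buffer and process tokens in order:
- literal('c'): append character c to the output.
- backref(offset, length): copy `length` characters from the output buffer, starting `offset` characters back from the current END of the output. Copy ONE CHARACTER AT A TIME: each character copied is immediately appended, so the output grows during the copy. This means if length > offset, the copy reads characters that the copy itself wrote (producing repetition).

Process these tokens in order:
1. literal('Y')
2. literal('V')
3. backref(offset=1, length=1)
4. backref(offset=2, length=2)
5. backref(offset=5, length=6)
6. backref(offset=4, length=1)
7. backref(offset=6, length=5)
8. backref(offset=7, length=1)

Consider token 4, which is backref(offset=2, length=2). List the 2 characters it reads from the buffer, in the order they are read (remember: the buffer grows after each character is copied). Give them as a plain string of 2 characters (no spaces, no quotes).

Token 1: literal('Y'). Output: "Y"
Token 2: literal('V'). Output: "YV"
Token 3: backref(off=1, len=1). Copied 'V' from pos 1. Output: "YVV"
Token 4: backref(off=2, len=2). Buffer before: "YVV" (len 3)
  byte 1: read out[1]='V', append. Buffer now: "YVVV"
  byte 2: read out[2]='V', append. Buffer now: "YVVVV"

Answer: VV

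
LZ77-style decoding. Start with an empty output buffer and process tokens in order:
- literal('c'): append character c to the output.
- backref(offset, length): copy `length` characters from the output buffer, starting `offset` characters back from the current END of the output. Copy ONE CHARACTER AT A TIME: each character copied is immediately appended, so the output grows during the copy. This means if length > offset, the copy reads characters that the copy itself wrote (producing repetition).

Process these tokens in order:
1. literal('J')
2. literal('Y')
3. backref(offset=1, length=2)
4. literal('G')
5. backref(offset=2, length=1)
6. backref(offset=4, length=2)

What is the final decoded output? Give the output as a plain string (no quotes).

Answer: JYYYGYYY

Derivation:
Token 1: literal('J'). Output: "J"
Token 2: literal('Y'). Output: "JY"
Token 3: backref(off=1, len=2) (overlapping!). Copied 'YY' from pos 1. Output: "JYYY"
Token 4: literal('G'). Output: "JYYYG"
Token 5: backref(off=2, len=1). Copied 'Y' from pos 3. Output: "JYYYGY"
Token 6: backref(off=4, len=2). Copied 'YY' from pos 2. Output: "JYYYGYYY"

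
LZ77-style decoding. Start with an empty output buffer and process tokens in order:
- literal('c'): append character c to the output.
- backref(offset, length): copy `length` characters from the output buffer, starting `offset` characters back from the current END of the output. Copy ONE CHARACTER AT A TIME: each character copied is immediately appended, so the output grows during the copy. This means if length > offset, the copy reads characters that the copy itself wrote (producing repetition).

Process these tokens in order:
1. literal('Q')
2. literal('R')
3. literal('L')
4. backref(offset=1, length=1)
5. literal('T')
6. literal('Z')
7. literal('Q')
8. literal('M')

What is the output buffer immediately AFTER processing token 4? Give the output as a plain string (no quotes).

Answer: QRLL

Derivation:
Token 1: literal('Q'). Output: "Q"
Token 2: literal('R'). Output: "QR"
Token 3: literal('L'). Output: "QRL"
Token 4: backref(off=1, len=1). Copied 'L' from pos 2. Output: "QRLL"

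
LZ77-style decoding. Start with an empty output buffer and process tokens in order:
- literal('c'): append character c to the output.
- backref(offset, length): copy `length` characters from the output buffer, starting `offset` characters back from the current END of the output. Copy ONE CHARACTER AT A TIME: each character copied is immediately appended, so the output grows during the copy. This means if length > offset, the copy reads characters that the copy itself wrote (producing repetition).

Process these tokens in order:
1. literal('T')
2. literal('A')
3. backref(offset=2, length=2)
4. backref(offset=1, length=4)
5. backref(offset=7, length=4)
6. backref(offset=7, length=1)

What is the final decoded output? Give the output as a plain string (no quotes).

Token 1: literal('T'). Output: "T"
Token 2: literal('A'). Output: "TA"
Token 3: backref(off=2, len=2). Copied 'TA' from pos 0. Output: "TATA"
Token 4: backref(off=1, len=4) (overlapping!). Copied 'AAAA' from pos 3. Output: "TATAAAAA"
Token 5: backref(off=7, len=4). Copied 'ATAA' from pos 1. Output: "TATAAAAAATAA"
Token 6: backref(off=7, len=1). Copied 'A' from pos 5. Output: "TATAAAAAATAAA"

Answer: TATAAAAAATAAA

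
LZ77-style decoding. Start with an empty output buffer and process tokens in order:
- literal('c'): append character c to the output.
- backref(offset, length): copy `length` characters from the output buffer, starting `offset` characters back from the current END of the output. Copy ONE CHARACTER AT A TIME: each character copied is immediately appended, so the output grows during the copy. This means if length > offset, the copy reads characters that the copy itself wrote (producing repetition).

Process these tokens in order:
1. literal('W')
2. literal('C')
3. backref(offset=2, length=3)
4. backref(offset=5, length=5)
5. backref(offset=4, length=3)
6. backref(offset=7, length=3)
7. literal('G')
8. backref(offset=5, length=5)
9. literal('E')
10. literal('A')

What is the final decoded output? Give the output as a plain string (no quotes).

Token 1: literal('W'). Output: "W"
Token 2: literal('C'). Output: "WC"
Token 3: backref(off=2, len=3) (overlapping!). Copied 'WCW' from pos 0. Output: "WCWCW"
Token 4: backref(off=5, len=5). Copied 'WCWCW' from pos 0. Output: "WCWCWWCWCW"
Token 5: backref(off=4, len=3). Copied 'CWC' from pos 6. Output: "WCWCWWCWCWCWC"
Token 6: backref(off=7, len=3). Copied 'CWC' from pos 6. Output: "WCWCWWCWCWCWCCWC"
Token 7: literal('G'). Output: "WCWCWWCWCWCWCCWCG"
Token 8: backref(off=5, len=5). Copied 'CCWCG' from pos 12. Output: "WCWCWWCWCWCWCCWCGCCWCG"
Token 9: literal('E'). Output: "WCWCWWCWCWCWCCWCGCCWCGE"
Token 10: literal('A'). Output: "WCWCWWCWCWCWCCWCGCCWCGEA"

Answer: WCWCWWCWCWCWCCWCGCCWCGEA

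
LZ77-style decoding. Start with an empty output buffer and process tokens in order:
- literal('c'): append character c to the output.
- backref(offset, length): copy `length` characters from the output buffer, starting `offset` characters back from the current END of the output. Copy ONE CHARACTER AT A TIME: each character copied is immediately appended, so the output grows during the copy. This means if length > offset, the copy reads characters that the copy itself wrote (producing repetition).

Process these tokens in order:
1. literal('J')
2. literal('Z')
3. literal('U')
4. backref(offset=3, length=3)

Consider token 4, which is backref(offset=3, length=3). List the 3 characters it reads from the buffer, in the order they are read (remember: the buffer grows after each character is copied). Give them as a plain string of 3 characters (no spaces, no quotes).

Answer: JZU

Derivation:
Token 1: literal('J'). Output: "J"
Token 2: literal('Z'). Output: "JZ"
Token 3: literal('U'). Output: "JZU"
Token 4: backref(off=3, len=3). Buffer before: "JZU" (len 3)
  byte 1: read out[0]='J', append. Buffer now: "JZUJ"
  byte 2: read out[1]='Z', append. Buffer now: "JZUJZ"
  byte 3: read out[2]='U', append. Buffer now: "JZUJZU"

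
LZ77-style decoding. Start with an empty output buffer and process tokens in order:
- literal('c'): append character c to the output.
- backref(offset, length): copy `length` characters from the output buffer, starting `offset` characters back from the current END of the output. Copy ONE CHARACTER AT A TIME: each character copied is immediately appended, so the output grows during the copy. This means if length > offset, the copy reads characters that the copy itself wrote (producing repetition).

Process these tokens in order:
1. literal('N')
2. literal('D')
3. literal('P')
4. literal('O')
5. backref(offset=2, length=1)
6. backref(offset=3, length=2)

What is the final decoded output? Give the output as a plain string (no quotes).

Answer: NDPOPPO

Derivation:
Token 1: literal('N'). Output: "N"
Token 2: literal('D'). Output: "ND"
Token 3: literal('P'). Output: "NDP"
Token 4: literal('O'). Output: "NDPO"
Token 5: backref(off=2, len=1). Copied 'P' from pos 2. Output: "NDPOP"
Token 6: backref(off=3, len=2). Copied 'PO' from pos 2. Output: "NDPOPPO"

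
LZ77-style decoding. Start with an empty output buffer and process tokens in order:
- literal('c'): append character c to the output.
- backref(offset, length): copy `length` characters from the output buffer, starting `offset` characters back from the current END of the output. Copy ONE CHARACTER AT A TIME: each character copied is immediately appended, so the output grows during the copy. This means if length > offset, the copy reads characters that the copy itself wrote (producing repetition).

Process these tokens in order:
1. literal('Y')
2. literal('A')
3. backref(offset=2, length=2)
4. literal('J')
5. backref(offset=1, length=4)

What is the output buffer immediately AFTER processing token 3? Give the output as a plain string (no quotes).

Answer: YAYA

Derivation:
Token 1: literal('Y'). Output: "Y"
Token 2: literal('A'). Output: "YA"
Token 3: backref(off=2, len=2). Copied 'YA' from pos 0. Output: "YAYA"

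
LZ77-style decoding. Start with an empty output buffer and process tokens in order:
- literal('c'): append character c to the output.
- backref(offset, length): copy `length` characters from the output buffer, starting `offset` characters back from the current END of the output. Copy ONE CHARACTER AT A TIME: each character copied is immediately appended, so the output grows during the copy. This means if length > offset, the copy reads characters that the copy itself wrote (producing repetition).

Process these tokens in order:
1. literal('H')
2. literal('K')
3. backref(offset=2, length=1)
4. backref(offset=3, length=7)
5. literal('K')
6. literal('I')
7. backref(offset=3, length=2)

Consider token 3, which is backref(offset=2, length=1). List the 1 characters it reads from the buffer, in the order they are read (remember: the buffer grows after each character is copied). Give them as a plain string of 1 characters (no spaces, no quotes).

Token 1: literal('H'). Output: "H"
Token 2: literal('K'). Output: "HK"
Token 3: backref(off=2, len=1). Buffer before: "HK" (len 2)
  byte 1: read out[0]='H', append. Buffer now: "HKH"

Answer: H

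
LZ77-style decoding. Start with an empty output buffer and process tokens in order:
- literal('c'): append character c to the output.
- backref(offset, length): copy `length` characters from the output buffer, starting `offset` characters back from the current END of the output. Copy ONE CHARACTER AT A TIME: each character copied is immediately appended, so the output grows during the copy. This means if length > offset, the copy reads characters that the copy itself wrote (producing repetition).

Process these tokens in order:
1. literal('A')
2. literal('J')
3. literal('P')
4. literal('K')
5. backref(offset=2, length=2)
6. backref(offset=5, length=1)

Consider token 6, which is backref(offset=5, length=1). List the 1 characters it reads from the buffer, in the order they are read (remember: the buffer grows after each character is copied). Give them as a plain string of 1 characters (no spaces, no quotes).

Token 1: literal('A'). Output: "A"
Token 2: literal('J'). Output: "AJ"
Token 3: literal('P'). Output: "AJP"
Token 4: literal('K'). Output: "AJPK"
Token 5: backref(off=2, len=2). Copied 'PK' from pos 2. Output: "AJPKPK"
Token 6: backref(off=5, len=1). Buffer before: "AJPKPK" (len 6)
  byte 1: read out[1]='J', append. Buffer now: "AJPKPKJ"

Answer: J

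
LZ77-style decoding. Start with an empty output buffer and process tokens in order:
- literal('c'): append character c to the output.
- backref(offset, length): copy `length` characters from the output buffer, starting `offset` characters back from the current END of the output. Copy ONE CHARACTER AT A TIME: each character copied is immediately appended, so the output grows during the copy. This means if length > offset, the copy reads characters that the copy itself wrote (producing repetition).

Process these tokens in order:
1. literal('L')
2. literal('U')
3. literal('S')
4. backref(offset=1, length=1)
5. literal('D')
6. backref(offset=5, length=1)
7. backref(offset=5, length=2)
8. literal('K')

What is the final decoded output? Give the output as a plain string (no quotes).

Token 1: literal('L'). Output: "L"
Token 2: literal('U'). Output: "LU"
Token 3: literal('S'). Output: "LUS"
Token 4: backref(off=1, len=1). Copied 'S' from pos 2. Output: "LUSS"
Token 5: literal('D'). Output: "LUSSD"
Token 6: backref(off=5, len=1). Copied 'L' from pos 0. Output: "LUSSDL"
Token 7: backref(off=5, len=2). Copied 'US' from pos 1. Output: "LUSSDLUS"
Token 8: literal('K'). Output: "LUSSDLUSK"

Answer: LUSSDLUSK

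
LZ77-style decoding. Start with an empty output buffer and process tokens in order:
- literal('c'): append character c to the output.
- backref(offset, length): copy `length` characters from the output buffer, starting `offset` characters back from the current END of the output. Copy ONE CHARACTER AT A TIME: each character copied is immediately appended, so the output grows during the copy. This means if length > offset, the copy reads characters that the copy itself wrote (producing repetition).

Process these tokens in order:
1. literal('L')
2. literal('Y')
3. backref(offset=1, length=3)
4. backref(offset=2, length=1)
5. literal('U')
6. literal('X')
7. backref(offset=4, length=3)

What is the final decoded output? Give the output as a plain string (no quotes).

Token 1: literal('L'). Output: "L"
Token 2: literal('Y'). Output: "LY"
Token 3: backref(off=1, len=3) (overlapping!). Copied 'YYY' from pos 1. Output: "LYYYY"
Token 4: backref(off=2, len=1). Copied 'Y' from pos 3. Output: "LYYYYY"
Token 5: literal('U'). Output: "LYYYYYU"
Token 6: literal('X'). Output: "LYYYYYUX"
Token 7: backref(off=4, len=3). Copied 'YYU' from pos 4. Output: "LYYYYYUXYYU"

Answer: LYYYYYUXYYU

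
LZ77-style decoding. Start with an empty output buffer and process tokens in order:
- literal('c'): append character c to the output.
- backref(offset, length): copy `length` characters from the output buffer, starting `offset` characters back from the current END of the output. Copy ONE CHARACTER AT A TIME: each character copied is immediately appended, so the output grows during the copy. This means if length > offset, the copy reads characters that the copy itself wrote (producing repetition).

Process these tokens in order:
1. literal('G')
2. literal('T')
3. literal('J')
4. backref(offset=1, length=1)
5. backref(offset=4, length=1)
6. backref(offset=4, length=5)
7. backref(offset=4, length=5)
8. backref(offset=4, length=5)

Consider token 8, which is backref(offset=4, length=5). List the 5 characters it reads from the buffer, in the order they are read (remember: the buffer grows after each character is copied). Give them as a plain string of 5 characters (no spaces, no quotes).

Token 1: literal('G'). Output: "G"
Token 2: literal('T'). Output: "GT"
Token 3: literal('J'). Output: "GTJ"
Token 4: backref(off=1, len=1). Copied 'J' from pos 2. Output: "GTJJ"
Token 5: backref(off=4, len=1). Copied 'G' from pos 0. Output: "GTJJG"
Token 6: backref(off=4, len=5) (overlapping!). Copied 'TJJGT' from pos 1. Output: "GTJJGTJJGT"
Token 7: backref(off=4, len=5) (overlapping!). Copied 'JJGTJ' from pos 6. Output: "GTJJGTJJGTJJGTJ"
Token 8: backref(off=4, len=5). Buffer before: "GTJJGTJJGTJJGTJ" (len 15)
  byte 1: read out[11]='J', append. Buffer now: "GTJJGTJJGTJJGTJJ"
  byte 2: read out[12]='G', append. Buffer now: "GTJJGTJJGTJJGTJJG"
  byte 3: read out[13]='T', append. Buffer now: "GTJJGTJJGTJJGTJJGT"
  byte 4: read out[14]='J', append. Buffer now: "GTJJGTJJGTJJGTJJGTJ"
  byte 5: read out[15]='J', append. Buffer now: "GTJJGTJJGTJJGTJJGTJJ"

Answer: JGTJJ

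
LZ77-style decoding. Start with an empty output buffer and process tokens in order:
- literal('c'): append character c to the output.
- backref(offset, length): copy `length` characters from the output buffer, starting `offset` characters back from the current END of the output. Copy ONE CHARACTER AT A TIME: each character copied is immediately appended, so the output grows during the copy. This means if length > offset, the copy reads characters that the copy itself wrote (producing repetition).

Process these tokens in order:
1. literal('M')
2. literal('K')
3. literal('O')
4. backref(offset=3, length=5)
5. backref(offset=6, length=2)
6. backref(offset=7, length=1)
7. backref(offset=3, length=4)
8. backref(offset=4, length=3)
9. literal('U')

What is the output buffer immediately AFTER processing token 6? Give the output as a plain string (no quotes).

Answer: MKOMKOMKOMM

Derivation:
Token 1: literal('M'). Output: "M"
Token 2: literal('K'). Output: "MK"
Token 3: literal('O'). Output: "MKO"
Token 4: backref(off=3, len=5) (overlapping!). Copied 'MKOMK' from pos 0. Output: "MKOMKOMK"
Token 5: backref(off=6, len=2). Copied 'OM' from pos 2. Output: "MKOMKOMKOM"
Token 6: backref(off=7, len=1). Copied 'M' from pos 3. Output: "MKOMKOMKOMM"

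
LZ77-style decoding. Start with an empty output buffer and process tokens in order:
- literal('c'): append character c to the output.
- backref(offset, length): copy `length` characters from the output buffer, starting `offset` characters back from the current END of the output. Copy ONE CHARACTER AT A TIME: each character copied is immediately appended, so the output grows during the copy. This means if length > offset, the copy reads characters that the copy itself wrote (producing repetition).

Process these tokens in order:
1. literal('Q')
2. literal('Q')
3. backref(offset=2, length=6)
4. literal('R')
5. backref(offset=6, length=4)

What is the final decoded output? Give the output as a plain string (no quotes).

Token 1: literal('Q'). Output: "Q"
Token 2: literal('Q'). Output: "QQ"
Token 3: backref(off=2, len=6) (overlapping!). Copied 'QQQQQQ' from pos 0. Output: "QQQQQQQQ"
Token 4: literal('R'). Output: "QQQQQQQQR"
Token 5: backref(off=6, len=4). Copied 'QQQQ' from pos 3. Output: "QQQQQQQQRQQQQ"

Answer: QQQQQQQQRQQQQ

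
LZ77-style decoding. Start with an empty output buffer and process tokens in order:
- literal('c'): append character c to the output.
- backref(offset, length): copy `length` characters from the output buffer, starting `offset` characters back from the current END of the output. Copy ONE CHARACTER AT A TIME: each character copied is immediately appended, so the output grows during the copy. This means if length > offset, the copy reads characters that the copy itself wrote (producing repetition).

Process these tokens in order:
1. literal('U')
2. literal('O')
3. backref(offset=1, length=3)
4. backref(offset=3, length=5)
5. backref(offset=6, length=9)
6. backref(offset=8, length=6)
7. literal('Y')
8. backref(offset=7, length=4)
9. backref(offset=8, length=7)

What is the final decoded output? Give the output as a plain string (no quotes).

Answer: UOOOOOOOOOOOOOOOOOOOOOOOOYOOOOOOOYOOO

Derivation:
Token 1: literal('U'). Output: "U"
Token 2: literal('O'). Output: "UO"
Token 3: backref(off=1, len=3) (overlapping!). Copied 'OOO' from pos 1. Output: "UOOOO"
Token 4: backref(off=3, len=5) (overlapping!). Copied 'OOOOO' from pos 2. Output: "UOOOOOOOOO"
Token 5: backref(off=6, len=9) (overlapping!). Copied 'OOOOOOOOO' from pos 4. Output: "UOOOOOOOOOOOOOOOOOO"
Token 6: backref(off=8, len=6). Copied 'OOOOOO' from pos 11. Output: "UOOOOOOOOOOOOOOOOOOOOOOOO"
Token 7: literal('Y'). Output: "UOOOOOOOOOOOOOOOOOOOOOOOOY"
Token 8: backref(off=7, len=4). Copied 'OOOO' from pos 19. Output: "UOOOOOOOOOOOOOOOOOOOOOOOOYOOOO"
Token 9: backref(off=8, len=7). Copied 'OOOYOOO' from pos 22. Output: "UOOOOOOOOOOOOOOOOOOOOOOOOYOOOOOOOYOOO"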